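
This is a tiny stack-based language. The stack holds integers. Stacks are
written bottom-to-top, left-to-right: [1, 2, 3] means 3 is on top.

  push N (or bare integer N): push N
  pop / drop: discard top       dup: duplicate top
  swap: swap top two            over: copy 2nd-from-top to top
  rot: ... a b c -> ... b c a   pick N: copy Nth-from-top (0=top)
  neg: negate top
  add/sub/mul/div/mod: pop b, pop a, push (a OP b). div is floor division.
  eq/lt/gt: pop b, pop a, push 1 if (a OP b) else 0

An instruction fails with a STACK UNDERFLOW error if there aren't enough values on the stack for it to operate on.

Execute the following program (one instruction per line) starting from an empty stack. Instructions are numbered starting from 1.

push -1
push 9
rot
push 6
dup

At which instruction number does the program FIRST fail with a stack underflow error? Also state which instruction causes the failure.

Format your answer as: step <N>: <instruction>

Answer: step 3: rot

Derivation:
Step 1 ('push -1'): stack = [-1], depth = 1
Step 2 ('push 9'): stack = [-1, 9], depth = 2
Step 3 ('rot'): needs 3 value(s) but depth is 2 — STACK UNDERFLOW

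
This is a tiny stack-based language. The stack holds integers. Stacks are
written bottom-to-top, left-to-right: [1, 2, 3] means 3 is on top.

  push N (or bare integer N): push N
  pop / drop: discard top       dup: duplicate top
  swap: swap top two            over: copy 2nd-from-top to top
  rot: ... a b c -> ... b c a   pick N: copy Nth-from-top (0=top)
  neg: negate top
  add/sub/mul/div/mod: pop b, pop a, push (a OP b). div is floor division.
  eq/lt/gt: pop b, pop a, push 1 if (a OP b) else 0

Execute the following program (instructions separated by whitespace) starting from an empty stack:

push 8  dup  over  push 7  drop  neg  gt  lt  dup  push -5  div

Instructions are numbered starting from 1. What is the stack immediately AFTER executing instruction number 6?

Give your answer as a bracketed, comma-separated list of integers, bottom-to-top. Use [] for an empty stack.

Answer: [8, 8, -8]

Derivation:
Step 1 ('push 8'): [8]
Step 2 ('dup'): [8, 8]
Step 3 ('over'): [8, 8, 8]
Step 4 ('push 7'): [8, 8, 8, 7]
Step 5 ('drop'): [8, 8, 8]
Step 6 ('neg'): [8, 8, -8]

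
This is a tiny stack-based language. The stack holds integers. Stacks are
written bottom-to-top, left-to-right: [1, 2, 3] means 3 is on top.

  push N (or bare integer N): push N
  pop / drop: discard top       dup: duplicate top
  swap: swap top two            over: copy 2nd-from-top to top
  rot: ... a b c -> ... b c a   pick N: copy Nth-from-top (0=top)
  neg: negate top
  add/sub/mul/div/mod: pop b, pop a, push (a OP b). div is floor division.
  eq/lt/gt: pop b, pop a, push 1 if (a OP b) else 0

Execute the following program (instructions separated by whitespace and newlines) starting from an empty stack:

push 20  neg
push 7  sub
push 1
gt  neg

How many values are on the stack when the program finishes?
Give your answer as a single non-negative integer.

After 'push 20': stack = [20] (depth 1)
After 'neg': stack = [-20] (depth 1)
After 'push 7': stack = [-20, 7] (depth 2)
After 'sub': stack = [-27] (depth 1)
After 'push 1': stack = [-27, 1] (depth 2)
After 'gt': stack = [0] (depth 1)
After 'neg': stack = [0] (depth 1)

Answer: 1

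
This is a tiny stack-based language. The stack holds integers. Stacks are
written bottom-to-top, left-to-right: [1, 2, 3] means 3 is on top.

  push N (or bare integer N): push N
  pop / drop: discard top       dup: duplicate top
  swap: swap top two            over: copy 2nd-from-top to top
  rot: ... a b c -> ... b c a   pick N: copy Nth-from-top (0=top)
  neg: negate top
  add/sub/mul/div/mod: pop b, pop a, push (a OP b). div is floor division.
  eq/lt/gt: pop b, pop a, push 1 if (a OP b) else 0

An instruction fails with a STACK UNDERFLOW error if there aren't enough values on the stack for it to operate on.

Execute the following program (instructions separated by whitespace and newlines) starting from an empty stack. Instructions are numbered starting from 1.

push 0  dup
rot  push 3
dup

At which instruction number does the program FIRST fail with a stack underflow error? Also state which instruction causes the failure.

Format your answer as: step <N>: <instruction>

Step 1 ('push 0'): stack = [0], depth = 1
Step 2 ('dup'): stack = [0, 0], depth = 2
Step 3 ('rot'): needs 3 value(s) but depth is 2 — STACK UNDERFLOW

Answer: step 3: rot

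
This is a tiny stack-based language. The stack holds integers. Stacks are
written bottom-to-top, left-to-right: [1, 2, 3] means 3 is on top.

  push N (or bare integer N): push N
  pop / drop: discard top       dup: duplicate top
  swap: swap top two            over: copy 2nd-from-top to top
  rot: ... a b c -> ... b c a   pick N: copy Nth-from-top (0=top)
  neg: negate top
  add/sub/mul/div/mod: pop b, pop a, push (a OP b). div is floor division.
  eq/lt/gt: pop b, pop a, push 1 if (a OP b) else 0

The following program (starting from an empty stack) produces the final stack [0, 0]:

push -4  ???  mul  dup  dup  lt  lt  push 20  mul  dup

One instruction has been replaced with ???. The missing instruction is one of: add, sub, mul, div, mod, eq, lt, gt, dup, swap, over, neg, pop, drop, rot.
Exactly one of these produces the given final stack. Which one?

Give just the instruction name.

Answer: dup

Derivation:
Stack before ???: [-4]
Stack after ???:  [-4, -4]
The instruction that transforms [-4] -> [-4, -4] is: dup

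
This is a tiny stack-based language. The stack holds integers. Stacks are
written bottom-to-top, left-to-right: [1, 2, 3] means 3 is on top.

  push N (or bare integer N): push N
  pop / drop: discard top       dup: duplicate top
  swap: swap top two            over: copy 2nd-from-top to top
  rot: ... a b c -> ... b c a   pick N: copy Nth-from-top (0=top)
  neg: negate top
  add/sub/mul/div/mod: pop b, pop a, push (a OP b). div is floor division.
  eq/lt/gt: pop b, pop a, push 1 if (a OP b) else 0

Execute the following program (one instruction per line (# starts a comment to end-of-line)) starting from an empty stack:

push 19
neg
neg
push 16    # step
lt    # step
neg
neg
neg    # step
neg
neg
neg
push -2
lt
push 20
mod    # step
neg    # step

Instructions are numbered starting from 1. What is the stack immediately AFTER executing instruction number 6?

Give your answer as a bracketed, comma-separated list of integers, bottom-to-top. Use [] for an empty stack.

Answer: [0]

Derivation:
Step 1 ('push 19'): [19]
Step 2 ('neg'): [-19]
Step 3 ('neg'): [19]
Step 4 ('push 16'): [19, 16]
Step 5 ('lt'): [0]
Step 6 ('neg'): [0]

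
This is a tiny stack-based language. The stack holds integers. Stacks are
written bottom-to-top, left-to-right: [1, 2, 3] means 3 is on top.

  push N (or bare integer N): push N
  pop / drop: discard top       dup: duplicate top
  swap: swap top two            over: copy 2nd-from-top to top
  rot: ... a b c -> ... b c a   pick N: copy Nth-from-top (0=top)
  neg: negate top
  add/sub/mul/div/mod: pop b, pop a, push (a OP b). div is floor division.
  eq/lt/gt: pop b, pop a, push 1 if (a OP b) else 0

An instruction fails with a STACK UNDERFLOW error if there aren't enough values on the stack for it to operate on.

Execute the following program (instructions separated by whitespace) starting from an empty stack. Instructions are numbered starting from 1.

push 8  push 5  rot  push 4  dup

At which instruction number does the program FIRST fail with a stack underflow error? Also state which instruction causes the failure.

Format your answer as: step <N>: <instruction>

Step 1 ('push 8'): stack = [8], depth = 1
Step 2 ('push 5'): stack = [8, 5], depth = 2
Step 3 ('rot'): needs 3 value(s) but depth is 2 — STACK UNDERFLOW

Answer: step 3: rot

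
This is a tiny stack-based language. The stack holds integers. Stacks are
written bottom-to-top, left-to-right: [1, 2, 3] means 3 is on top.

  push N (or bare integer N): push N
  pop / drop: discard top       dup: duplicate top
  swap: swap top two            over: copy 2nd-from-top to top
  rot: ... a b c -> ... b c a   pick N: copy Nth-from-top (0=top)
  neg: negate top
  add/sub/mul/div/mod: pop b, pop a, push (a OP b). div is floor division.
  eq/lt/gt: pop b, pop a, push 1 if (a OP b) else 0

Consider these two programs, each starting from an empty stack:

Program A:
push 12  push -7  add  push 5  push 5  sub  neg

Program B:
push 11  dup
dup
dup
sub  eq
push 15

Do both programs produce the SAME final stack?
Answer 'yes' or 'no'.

Answer: no

Derivation:
Program A trace:
  After 'push 12': [12]
  After 'push -7': [12, -7]
  After 'add': [5]
  After 'push 5': [5, 5]
  After 'push 5': [5, 5, 5]
  After 'sub': [5, 0]
  After 'neg': [5, 0]
Program A final stack: [5, 0]

Program B trace:
  After 'push 11': [11]
  After 'dup': [11, 11]
  After 'dup': [11, 11, 11]
  After 'dup': [11, 11, 11, 11]
  After 'sub': [11, 11, 0]
  After 'eq': [11, 0]
  After 'push 15': [11, 0, 15]
Program B final stack: [11, 0, 15]
Same: no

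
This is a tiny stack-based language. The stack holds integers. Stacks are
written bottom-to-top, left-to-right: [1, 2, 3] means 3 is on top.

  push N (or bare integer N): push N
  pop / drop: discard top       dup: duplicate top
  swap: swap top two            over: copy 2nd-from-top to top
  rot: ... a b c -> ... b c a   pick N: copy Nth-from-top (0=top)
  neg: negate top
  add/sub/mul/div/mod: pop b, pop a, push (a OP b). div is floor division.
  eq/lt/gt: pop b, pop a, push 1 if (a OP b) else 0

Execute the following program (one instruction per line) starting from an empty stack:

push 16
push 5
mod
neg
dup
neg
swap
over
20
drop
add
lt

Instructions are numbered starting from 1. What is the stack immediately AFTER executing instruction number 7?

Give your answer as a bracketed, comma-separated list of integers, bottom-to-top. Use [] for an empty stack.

Step 1 ('push 16'): [16]
Step 2 ('push 5'): [16, 5]
Step 3 ('mod'): [1]
Step 4 ('neg'): [-1]
Step 5 ('dup'): [-1, -1]
Step 6 ('neg'): [-1, 1]
Step 7 ('swap'): [1, -1]

Answer: [1, -1]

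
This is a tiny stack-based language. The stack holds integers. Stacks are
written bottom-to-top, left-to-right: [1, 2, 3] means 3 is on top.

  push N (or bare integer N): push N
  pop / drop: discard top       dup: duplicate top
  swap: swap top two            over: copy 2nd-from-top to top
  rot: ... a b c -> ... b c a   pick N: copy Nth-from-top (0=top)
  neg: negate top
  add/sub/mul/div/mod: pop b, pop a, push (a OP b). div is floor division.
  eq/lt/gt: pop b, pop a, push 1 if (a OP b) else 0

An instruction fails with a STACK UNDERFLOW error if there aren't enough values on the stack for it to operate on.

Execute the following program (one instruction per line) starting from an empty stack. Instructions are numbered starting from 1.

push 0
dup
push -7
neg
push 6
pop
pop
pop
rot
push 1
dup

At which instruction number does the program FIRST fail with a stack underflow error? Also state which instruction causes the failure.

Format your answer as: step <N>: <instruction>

Answer: step 9: rot

Derivation:
Step 1 ('push 0'): stack = [0], depth = 1
Step 2 ('dup'): stack = [0, 0], depth = 2
Step 3 ('push -7'): stack = [0, 0, -7], depth = 3
Step 4 ('neg'): stack = [0, 0, 7], depth = 3
Step 5 ('push 6'): stack = [0, 0, 7, 6], depth = 4
Step 6 ('pop'): stack = [0, 0, 7], depth = 3
Step 7 ('pop'): stack = [0, 0], depth = 2
Step 8 ('pop'): stack = [0], depth = 1
Step 9 ('rot'): needs 3 value(s) but depth is 1 — STACK UNDERFLOW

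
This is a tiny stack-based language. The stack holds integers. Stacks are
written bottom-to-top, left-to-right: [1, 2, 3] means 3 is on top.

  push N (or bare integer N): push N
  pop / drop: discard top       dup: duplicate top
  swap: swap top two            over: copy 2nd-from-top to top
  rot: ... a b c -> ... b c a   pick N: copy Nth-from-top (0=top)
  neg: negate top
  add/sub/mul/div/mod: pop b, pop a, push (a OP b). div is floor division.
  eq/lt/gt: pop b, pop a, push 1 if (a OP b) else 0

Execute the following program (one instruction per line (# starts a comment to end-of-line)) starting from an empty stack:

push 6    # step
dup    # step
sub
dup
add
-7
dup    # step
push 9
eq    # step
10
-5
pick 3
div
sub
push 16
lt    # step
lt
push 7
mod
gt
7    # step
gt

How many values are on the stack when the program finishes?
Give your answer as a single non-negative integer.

After 'push 6': stack = [6] (depth 1)
After 'dup': stack = [6, 6] (depth 2)
After 'sub': stack = [0] (depth 1)
After 'dup': stack = [0, 0] (depth 2)
After 'add': stack = [0] (depth 1)
After 'push -7': stack = [0, -7] (depth 2)
After 'dup': stack = [0, -7, -7] (depth 3)
After 'push 9': stack = [0, -7, -7, 9] (depth 4)
After 'eq': stack = [0, -7, 0] (depth 3)
After 'push 10': stack = [0, -7, 0, 10] (depth 4)
  ...
After 'div': stack = [0, -7, 0, 10, 0] (depth 5)
After 'sub': stack = [0, -7, 0, 10] (depth 4)
After 'push 16': stack = [0, -7, 0, 10, 16] (depth 5)
After 'lt': stack = [0, -7, 0, 1] (depth 4)
After 'lt': stack = [0, -7, 1] (depth 3)
After 'push 7': stack = [0, -7, 1, 7] (depth 4)
After 'mod': stack = [0, -7, 1] (depth 3)
After 'gt': stack = [0, 0] (depth 2)
After 'push 7': stack = [0, 0, 7] (depth 3)
After 'gt': stack = [0, 0] (depth 2)

Answer: 2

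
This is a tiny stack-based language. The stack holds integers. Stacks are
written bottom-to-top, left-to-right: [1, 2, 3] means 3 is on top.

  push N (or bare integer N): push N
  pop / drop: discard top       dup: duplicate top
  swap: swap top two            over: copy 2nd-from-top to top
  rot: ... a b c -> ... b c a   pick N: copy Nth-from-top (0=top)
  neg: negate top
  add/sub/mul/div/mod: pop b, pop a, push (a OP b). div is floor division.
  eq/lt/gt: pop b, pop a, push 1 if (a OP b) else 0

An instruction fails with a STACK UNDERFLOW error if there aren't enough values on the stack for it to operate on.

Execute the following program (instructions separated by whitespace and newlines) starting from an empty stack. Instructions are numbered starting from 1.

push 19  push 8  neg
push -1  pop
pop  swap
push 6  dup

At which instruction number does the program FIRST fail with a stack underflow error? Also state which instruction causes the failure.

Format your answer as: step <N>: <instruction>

Answer: step 7: swap

Derivation:
Step 1 ('push 19'): stack = [19], depth = 1
Step 2 ('push 8'): stack = [19, 8], depth = 2
Step 3 ('neg'): stack = [19, -8], depth = 2
Step 4 ('push -1'): stack = [19, -8, -1], depth = 3
Step 5 ('pop'): stack = [19, -8], depth = 2
Step 6 ('pop'): stack = [19], depth = 1
Step 7 ('swap'): needs 2 value(s) but depth is 1 — STACK UNDERFLOW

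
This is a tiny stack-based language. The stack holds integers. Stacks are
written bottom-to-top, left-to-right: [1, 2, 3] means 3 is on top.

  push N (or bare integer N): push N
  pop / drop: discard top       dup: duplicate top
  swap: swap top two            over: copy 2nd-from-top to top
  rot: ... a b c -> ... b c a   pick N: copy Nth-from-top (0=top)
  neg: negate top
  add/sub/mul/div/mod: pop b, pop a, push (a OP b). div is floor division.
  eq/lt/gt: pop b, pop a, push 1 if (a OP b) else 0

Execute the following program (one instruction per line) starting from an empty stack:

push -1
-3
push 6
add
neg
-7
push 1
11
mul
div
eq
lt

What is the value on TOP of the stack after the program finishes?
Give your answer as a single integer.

Answer: 1

Derivation:
After 'push -1': [-1]
After 'push -3': [-1, -3]
After 'push 6': [-1, -3, 6]
After 'add': [-1, 3]
After 'neg': [-1, -3]
After 'push -7': [-1, -3, -7]
After 'push 1': [-1, -3, -7, 1]
After 'push 11': [-1, -3, -7, 1, 11]
After 'mul': [-1, -3, -7, 11]
After 'div': [-1, -3, -1]
After 'eq': [-1, 0]
After 'lt': [1]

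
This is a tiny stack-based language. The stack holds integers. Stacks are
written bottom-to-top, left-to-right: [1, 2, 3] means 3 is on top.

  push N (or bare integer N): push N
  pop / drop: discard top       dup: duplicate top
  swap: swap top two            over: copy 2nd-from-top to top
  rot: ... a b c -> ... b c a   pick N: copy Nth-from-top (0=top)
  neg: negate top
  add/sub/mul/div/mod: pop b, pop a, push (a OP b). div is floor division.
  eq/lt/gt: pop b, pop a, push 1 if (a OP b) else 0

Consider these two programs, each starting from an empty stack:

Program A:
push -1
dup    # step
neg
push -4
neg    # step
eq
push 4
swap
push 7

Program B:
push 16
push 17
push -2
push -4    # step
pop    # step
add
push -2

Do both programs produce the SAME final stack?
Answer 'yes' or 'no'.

Program A trace:
  After 'push -1': [-1]
  After 'dup': [-1, -1]
  After 'neg': [-1, 1]
  After 'push -4': [-1, 1, -4]
  After 'neg': [-1, 1, 4]
  After 'eq': [-1, 0]
  After 'push 4': [-1, 0, 4]
  After 'swap': [-1, 4, 0]
  After 'push 7': [-1, 4, 0, 7]
Program A final stack: [-1, 4, 0, 7]

Program B trace:
  After 'push 16': [16]
  After 'push 17': [16, 17]
  After 'push -2': [16, 17, -2]
  After 'push -4': [16, 17, -2, -4]
  After 'pop': [16, 17, -2]
  After 'add': [16, 15]
  After 'push -2': [16, 15, -2]
Program B final stack: [16, 15, -2]
Same: no

Answer: no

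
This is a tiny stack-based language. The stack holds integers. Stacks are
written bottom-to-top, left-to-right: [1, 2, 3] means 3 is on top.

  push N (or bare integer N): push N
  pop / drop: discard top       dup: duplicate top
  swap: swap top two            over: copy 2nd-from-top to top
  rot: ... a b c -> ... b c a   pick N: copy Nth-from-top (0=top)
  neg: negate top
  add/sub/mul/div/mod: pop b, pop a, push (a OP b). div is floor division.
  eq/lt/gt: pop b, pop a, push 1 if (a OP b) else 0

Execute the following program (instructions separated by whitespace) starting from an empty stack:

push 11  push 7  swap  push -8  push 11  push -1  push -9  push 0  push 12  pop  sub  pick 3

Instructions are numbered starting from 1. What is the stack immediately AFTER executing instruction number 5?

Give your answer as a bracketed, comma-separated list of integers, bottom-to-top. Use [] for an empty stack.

Step 1 ('push 11'): [11]
Step 2 ('push 7'): [11, 7]
Step 3 ('swap'): [7, 11]
Step 4 ('push -8'): [7, 11, -8]
Step 5 ('push 11'): [7, 11, -8, 11]

Answer: [7, 11, -8, 11]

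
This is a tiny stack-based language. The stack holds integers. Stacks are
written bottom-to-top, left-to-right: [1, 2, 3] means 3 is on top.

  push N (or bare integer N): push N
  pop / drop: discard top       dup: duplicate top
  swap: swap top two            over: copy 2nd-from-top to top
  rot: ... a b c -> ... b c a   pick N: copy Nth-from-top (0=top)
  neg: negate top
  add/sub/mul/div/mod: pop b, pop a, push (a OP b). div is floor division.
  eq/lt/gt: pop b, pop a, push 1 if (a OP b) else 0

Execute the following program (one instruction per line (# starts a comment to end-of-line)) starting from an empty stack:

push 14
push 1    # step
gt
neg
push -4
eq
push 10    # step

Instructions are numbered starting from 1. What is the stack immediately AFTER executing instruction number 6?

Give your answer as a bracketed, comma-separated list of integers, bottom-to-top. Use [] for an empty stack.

Answer: [0]

Derivation:
Step 1 ('push 14'): [14]
Step 2 ('push 1'): [14, 1]
Step 3 ('gt'): [1]
Step 4 ('neg'): [-1]
Step 5 ('push -4'): [-1, -4]
Step 6 ('eq'): [0]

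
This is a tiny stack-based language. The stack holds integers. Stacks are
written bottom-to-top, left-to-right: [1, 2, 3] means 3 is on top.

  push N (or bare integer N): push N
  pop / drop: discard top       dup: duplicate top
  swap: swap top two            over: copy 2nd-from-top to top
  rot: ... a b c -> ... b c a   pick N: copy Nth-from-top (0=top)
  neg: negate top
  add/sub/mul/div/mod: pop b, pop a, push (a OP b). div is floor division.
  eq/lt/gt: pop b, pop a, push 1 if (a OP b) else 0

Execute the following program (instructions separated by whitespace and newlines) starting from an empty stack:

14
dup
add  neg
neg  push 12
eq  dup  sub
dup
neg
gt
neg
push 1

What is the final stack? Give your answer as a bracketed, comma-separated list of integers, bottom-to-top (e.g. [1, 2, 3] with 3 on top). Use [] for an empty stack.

After 'push 14': [14]
After 'dup': [14, 14]
After 'add': [28]
After 'neg': [-28]
After 'neg': [28]
After 'push 12': [28, 12]
After 'eq': [0]
After 'dup': [0, 0]
After 'sub': [0]
After 'dup': [0, 0]
After 'neg': [0, 0]
After 'gt': [0]
After 'neg': [0]
After 'push 1': [0, 1]

Answer: [0, 1]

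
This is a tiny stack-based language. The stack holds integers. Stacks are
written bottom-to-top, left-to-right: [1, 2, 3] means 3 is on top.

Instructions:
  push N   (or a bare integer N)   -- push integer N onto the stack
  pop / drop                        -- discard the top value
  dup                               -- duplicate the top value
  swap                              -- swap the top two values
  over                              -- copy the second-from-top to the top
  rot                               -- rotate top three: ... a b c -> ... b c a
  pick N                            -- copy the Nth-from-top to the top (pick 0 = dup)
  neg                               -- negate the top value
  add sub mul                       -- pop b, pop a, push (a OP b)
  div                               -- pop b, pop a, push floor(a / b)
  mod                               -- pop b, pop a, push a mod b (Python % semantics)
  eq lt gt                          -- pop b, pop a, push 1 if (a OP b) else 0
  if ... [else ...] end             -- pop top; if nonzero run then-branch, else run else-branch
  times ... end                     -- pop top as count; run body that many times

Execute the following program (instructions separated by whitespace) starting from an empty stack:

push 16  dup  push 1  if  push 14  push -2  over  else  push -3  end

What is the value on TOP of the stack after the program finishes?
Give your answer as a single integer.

After 'push 16': [16]
After 'dup': [16, 16]
After 'push 1': [16, 16, 1]
After 'if': [16, 16]
After 'push 14': [16, 16, 14]
After 'push -2': [16, 16, 14, -2]
After 'over': [16, 16, 14, -2, 14]

Answer: 14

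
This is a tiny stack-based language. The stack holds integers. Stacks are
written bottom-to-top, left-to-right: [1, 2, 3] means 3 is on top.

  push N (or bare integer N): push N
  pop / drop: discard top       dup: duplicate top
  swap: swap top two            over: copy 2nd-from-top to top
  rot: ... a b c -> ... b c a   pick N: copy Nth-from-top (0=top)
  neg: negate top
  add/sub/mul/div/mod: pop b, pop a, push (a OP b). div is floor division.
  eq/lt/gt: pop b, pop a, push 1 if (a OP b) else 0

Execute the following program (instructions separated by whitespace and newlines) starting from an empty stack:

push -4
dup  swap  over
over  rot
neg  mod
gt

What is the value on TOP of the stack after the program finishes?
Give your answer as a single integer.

Answer: 0

Derivation:
After 'push -4': [-4]
After 'dup': [-4, -4]
After 'swap': [-4, -4]
After 'over': [-4, -4, -4]
After 'over': [-4, -4, -4, -4]
After 'rot': [-4, -4, -4, -4]
After 'neg': [-4, -4, -4, 4]
After 'mod': [-4, -4, 0]
After 'gt': [-4, 0]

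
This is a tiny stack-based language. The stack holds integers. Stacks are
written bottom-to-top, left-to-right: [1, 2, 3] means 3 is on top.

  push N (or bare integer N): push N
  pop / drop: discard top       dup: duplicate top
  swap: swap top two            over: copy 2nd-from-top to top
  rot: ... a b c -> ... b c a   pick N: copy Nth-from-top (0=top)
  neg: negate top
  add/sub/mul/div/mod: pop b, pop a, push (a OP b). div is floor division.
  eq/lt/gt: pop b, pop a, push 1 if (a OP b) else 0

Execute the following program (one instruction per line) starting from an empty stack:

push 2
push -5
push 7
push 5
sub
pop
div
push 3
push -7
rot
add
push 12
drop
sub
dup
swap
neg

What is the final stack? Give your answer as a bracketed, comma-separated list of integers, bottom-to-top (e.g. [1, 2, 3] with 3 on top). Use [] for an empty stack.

After 'push 2': [2]
After 'push -5': [2, -5]
After 'push 7': [2, -5, 7]
After 'push 5': [2, -5, 7, 5]
After 'sub': [2, -5, 2]
After 'pop': [2, -5]
After 'div': [-1]
After 'push 3': [-1, 3]
After 'push -7': [-1, 3, -7]
After 'rot': [3, -7, -1]
After 'add': [3, -8]
After 'push 12': [3, -8, 12]
After 'drop': [3, -8]
After 'sub': [11]
After 'dup': [11, 11]
After 'swap': [11, 11]
After 'neg': [11, -11]

Answer: [11, -11]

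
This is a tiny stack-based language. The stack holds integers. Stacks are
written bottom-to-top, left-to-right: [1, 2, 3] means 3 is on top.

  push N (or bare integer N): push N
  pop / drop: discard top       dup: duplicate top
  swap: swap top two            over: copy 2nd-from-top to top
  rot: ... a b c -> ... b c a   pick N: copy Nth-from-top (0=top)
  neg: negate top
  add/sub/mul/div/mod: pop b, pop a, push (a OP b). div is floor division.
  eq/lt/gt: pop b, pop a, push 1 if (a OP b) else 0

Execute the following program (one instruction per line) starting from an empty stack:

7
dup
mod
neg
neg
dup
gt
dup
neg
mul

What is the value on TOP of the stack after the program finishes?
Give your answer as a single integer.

After 'push 7': [7]
After 'dup': [7, 7]
After 'mod': [0]
After 'neg': [0]
After 'neg': [0]
After 'dup': [0, 0]
After 'gt': [0]
After 'dup': [0, 0]
After 'neg': [0, 0]
After 'mul': [0]

Answer: 0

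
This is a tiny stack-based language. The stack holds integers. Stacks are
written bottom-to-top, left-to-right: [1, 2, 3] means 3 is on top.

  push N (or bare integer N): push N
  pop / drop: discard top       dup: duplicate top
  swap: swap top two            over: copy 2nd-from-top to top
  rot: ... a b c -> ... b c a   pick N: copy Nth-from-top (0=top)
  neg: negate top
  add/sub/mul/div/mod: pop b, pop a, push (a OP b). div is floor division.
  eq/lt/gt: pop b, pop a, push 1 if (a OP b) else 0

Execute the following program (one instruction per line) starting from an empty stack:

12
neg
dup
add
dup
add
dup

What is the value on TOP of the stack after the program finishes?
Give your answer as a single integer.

Answer: -48

Derivation:
After 'push 12': [12]
After 'neg': [-12]
After 'dup': [-12, -12]
After 'add': [-24]
After 'dup': [-24, -24]
After 'add': [-48]
After 'dup': [-48, -48]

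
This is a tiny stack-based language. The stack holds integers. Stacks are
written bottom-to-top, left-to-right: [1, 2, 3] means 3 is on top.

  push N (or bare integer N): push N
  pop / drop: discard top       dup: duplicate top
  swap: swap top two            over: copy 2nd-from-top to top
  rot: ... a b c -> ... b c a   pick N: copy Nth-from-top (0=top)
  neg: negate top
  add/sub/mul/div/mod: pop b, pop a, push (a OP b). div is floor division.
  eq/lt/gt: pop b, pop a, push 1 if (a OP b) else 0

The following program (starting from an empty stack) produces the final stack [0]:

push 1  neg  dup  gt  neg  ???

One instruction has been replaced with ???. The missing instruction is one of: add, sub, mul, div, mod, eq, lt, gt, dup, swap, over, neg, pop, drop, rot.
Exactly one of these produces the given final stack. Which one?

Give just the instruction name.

Answer: neg

Derivation:
Stack before ???: [0]
Stack after ???:  [0]
The instruction that transforms [0] -> [0] is: neg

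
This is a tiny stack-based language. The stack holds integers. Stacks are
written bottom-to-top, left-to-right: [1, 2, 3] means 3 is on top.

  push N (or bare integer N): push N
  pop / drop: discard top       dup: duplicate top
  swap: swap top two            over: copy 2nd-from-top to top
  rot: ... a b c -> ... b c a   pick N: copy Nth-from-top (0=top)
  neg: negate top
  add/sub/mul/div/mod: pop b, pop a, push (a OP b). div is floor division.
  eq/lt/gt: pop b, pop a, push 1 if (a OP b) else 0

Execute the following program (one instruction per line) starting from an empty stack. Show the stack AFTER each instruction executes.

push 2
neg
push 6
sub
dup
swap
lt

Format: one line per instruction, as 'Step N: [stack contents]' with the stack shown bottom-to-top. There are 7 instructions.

Step 1: [2]
Step 2: [-2]
Step 3: [-2, 6]
Step 4: [-8]
Step 5: [-8, -8]
Step 6: [-8, -8]
Step 7: [0]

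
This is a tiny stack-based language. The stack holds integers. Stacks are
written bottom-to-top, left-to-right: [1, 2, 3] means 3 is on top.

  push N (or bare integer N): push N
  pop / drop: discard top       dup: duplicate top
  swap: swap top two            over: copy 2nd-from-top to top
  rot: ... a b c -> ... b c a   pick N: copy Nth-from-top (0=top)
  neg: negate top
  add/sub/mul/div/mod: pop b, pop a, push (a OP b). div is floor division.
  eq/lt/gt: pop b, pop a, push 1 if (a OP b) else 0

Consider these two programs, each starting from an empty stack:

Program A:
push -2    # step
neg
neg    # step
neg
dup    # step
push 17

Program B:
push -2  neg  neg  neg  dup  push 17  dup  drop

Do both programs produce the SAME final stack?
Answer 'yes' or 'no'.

Answer: yes

Derivation:
Program A trace:
  After 'push -2': [-2]
  After 'neg': [2]
  After 'neg': [-2]
  After 'neg': [2]
  After 'dup': [2, 2]
  After 'push 17': [2, 2, 17]
Program A final stack: [2, 2, 17]

Program B trace:
  After 'push -2': [-2]
  After 'neg': [2]
  After 'neg': [-2]
  After 'neg': [2]
  After 'dup': [2, 2]
  After 'push 17': [2, 2, 17]
  After 'dup': [2, 2, 17, 17]
  After 'drop': [2, 2, 17]
Program B final stack: [2, 2, 17]
Same: yes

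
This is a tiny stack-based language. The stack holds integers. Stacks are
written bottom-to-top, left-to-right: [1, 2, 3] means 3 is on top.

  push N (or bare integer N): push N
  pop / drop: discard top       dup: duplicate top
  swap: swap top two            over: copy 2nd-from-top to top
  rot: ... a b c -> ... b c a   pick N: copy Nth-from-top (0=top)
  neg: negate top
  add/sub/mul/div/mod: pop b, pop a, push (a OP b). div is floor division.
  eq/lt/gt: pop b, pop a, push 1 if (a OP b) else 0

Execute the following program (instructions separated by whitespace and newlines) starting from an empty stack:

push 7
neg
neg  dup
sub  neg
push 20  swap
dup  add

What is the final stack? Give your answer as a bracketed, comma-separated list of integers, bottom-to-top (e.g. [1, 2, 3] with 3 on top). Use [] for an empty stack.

Answer: [20, 0]

Derivation:
After 'push 7': [7]
After 'neg': [-7]
After 'neg': [7]
After 'dup': [7, 7]
After 'sub': [0]
After 'neg': [0]
After 'push 20': [0, 20]
After 'swap': [20, 0]
After 'dup': [20, 0, 0]
After 'add': [20, 0]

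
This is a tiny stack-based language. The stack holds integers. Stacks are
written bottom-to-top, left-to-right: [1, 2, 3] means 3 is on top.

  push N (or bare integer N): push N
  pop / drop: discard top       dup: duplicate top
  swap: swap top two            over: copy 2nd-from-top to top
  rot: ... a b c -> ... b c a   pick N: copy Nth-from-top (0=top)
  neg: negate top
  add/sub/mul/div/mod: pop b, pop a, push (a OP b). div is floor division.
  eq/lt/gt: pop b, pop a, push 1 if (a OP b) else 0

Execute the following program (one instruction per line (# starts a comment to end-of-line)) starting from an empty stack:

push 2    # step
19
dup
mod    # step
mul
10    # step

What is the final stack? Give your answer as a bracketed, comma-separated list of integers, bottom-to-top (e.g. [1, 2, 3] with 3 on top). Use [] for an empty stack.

Answer: [0, 10]

Derivation:
After 'push 2': [2]
After 'push 19': [2, 19]
After 'dup': [2, 19, 19]
After 'mod': [2, 0]
After 'mul': [0]
After 'push 10': [0, 10]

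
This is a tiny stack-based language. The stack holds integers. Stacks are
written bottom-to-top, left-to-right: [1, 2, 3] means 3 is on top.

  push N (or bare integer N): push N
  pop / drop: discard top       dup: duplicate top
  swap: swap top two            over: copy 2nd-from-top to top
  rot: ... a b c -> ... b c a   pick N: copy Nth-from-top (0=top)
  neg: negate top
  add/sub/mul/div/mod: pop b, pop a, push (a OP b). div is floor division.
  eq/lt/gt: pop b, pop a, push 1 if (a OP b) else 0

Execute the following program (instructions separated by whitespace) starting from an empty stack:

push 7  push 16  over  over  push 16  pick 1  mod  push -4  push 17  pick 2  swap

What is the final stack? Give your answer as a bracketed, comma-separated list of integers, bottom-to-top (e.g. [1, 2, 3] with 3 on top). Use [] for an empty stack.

After 'push 7': [7]
After 'push 16': [7, 16]
After 'over': [7, 16, 7]
After 'over': [7, 16, 7, 16]
After 'push 16': [7, 16, 7, 16, 16]
After 'pick 1': [7, 16, 7, 16, 16, 16]
After 'mod': [7, 16, 7, 16, 0]
After 'push -4': [7, 16, 7, 16, 0, -4]
After 'push 17': [7, 16, 7, 16, 0, -4, 17]
After 'pick 2': [7, 16, 7, 16, 0, -4, 17, 0]
After 'swap': [7, 16, 7, 16, 0, -4, 0, 17]

Answer: [7, 16, 7, 16, 0, -4, 0, 17]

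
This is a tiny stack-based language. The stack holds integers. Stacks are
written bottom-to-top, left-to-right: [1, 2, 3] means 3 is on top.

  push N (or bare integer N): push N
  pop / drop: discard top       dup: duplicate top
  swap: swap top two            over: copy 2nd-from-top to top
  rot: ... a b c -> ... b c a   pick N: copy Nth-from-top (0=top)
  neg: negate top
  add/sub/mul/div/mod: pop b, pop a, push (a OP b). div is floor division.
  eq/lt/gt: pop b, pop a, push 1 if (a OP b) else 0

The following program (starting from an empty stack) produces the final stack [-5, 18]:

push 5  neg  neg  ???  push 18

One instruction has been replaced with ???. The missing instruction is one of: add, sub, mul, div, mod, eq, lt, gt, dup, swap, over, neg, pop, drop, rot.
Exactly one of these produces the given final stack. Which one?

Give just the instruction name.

Stack before ???: [5]
Stack after ???:  [-5]
The instruction that transforms [5] -> [-5] is: neg

Answer: neg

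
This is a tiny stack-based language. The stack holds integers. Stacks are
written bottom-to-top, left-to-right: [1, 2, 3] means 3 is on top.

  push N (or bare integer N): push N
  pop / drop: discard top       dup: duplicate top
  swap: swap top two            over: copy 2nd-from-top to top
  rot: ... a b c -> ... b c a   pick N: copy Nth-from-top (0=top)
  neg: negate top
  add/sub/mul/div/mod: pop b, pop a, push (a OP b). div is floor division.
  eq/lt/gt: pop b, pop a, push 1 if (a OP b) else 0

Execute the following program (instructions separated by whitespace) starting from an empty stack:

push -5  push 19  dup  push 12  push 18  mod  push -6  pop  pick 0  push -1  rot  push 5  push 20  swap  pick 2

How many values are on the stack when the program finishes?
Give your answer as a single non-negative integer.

After 'push -5': stack = [-5] (depth 1)
After 'push 19': stack = [-5, 19] (depth 2)
After 'dup': stack = [-5, 19, 19] (depth 3)
After 'push 12': stack = [-5, 19, 19, 12] (depth 4)
After 'push 18': stack = [-5, 19, 19, 12, 18] (depth 5)
After 'mod': stack = [-5, 19, 19, 12] (depth 4)
After 'push -6': stack = [-5, 19, 19, 12, -6] (depth 5)
After 'pop': stack = [-5, 19, 19, 12] (depth 4)
After 'pick 0': stack = [-5, 19, 19, 12, 12] (depth 5)
After 'push -1': stack = [-5, 19, 19, 12, 12, -1] (depth 6)
After 'rot': stack = [-5, 19, 19, 12, -1, 12] (depth 6)
After 'push 5': stack = [-5, 19, 19, 12, -1, 12, 5] (depth 7)
After 'push 20': stack = [-5, 19, 19, 12, -1, 12, 5, 20] (depth 8)
After 'swap': stack = [-5, 19, 19, 12, -1, 12, 20, 5] (depth 8)
After 'pick 2': stack = [-5, 19, 19, 12, -1, 12, 20, 5, 12] (depth 9)

Answer: 9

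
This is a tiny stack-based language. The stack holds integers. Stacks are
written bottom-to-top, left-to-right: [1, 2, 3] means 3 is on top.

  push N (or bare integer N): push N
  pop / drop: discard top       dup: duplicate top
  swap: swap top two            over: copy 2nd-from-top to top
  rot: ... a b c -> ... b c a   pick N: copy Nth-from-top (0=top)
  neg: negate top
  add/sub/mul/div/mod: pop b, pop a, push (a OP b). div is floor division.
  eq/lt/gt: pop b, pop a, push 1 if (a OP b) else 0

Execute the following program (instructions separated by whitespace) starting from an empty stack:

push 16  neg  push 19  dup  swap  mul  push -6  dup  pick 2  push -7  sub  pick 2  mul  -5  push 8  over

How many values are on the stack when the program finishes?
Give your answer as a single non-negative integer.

After 'push 16': stack = [16] (depth 1)
After 'neg': stack = [-16] (depth 1)
After 'push 19': stack = [-16, 19] (depth 2)
After 'dup': stack = [-16, 19, 19] (depth 3)
After 'swap': stack = [-16, 19, 19] (depth 3)
After 'mul': stack = [-16, 361] (depth 2)
After 'push -6': stack = [-16, 361, -6] (depth 3)
After 'dup': stack = [-16, 361, -6, -6] (depth 4)
After 'pick 2': stack = [-16, 361, -6, -6, 361] (depth 5)
After 'push -7': stack = [-16, 361, -6, -6, 361, -7] (depth 6)
After 'sub': stack = [-16, 361, -6, -6, 368] (depth 5)
After 'pick 2': stack = [-16, 361, -6, -6, 368, -6] (depth 6)
After 'mul': stack = [-16, 361, -6, -6, -2208] (depth 5)
After 'push -5': stack = [-16, 361, -6, -6, -2208, -5] (depth 6)
After 'push 8': stack = [-16, 361, -6, -6, -2208, -5, 8] (depth 7)
After 'over': stack = [-16, 361, -6, -6, -2208, -5, 8, -5] (depth 8)

Answer: 8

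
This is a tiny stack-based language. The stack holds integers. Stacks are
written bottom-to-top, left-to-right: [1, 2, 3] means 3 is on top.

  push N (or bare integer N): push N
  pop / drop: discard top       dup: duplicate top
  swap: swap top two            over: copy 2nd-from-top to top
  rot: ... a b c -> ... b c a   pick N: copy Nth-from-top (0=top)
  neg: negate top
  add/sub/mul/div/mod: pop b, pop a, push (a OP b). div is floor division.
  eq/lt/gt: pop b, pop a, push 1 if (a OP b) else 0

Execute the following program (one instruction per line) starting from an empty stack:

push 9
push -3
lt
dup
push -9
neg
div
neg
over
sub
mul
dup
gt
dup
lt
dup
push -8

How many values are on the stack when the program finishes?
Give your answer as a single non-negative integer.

After 'push 9': stack = [9] (depth 1)
After 'push -3': stack = [9, -3] (depth 2)
After 'lt': stack = [0] (depth 1)
After 'dup': stack = [0, 0] (depth 2)
After 'push -9': stack = [0, 0, -9] (depth 3)
After 'neg': stack = [0, 0, 9] (depth 3)
After 'div': stack = [0, 0] (depth 2)
After 'neg': stack = [0, 0] (depth 2)
After 'over': stack = [0, 0, 0] (depth 3)
After 'sub': stack = [0, 0] (depth 2)
After 'mul': stack = [0] (depth 1)
After 'dup': stack = [0, 0] (depth 2)
After 'gt': stack = [0] (depth 1)
After 'dup': stack = [0, 0] (depth 2)
After 'lt': stack = [0] (depth 1)
After 'dup': stack = [0, 0] (depth 2)
After 'push -8': stack = [0, 0, -8] (depth 3)

Answer: 3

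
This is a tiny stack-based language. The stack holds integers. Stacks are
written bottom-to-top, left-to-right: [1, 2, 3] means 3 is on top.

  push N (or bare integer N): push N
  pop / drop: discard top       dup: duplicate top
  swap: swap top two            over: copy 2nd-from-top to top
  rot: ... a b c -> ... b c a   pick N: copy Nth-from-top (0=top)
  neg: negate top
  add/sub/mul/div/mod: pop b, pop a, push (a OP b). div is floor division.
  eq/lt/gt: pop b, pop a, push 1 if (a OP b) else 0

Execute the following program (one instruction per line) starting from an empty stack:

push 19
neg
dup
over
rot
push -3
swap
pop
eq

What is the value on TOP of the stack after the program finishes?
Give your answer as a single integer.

Answer: 0

Derivation:
After 'push 19': [19]
After 'neg': [-19]
After 'dup': [-19, -19]
After 'over': [-19, -19, -19]
After 'rot': [-19, -19, -19]
After 'push -3': [-19, -19, -19, -3]
After 'swap': [-19, -19, -3, -19]
After 'pop': [-19, -19, -3]
After 'eq': [-19, 0]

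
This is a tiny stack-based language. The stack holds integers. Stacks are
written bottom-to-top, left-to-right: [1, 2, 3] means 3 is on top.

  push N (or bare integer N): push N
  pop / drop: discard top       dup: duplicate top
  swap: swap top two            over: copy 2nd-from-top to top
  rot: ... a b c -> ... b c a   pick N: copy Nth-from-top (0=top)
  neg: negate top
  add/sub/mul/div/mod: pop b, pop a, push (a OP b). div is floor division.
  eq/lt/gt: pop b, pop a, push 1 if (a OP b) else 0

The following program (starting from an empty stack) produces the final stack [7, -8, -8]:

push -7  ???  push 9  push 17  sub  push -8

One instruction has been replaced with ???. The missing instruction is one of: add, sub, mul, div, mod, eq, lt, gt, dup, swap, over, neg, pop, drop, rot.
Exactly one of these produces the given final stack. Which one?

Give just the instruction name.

Stack before ???: [-7]
Stack after ???:  [7]
The instruction that transforms [-7] -> [7] is: neg

Answer: neg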